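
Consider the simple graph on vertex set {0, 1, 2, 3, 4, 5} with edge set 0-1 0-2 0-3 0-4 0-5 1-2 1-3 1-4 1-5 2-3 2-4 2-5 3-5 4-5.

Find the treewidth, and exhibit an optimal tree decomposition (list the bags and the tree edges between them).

Treewidth 4.
One optimal decomposition is:
Bags: B1 = {0, 1, 2, 3, 5}  B2 = {0, 1, 2, 4, 5}
Tree: B1–B2

Every bag has size at most 5, so the width is 5 − 1 = 4 and tw(G) ≤ 4. For the lower bound, the 5 vertices {0, 1, 2, 3, 5} are pairwise adjacent, and any tree decomposition puts a clique entirely inside one bag — forcing width ≥ 4. Therefore the treewidth is 4.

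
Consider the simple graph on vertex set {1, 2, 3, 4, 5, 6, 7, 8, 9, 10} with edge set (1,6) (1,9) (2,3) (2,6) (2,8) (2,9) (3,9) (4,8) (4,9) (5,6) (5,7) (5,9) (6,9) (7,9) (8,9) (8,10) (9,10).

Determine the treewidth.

A width-2 tree decomposition is:
Bags: B1 = {2, 6, 9}  B2 = {1, 6, 9}  B3 = {5, 6, 9}  B4 = {5, 7, 9}  B5 = {2, 8, 9}  B6 = {2, 3, 9}  B7 = {4, 8, 9}  B8 = {8, 9, 10}
Tree: B1–B2, B1–B3, B3–B4, B1–B5, B5–B6, B5–B7, B5–B8
Every bag has size at most 3, so the width is 3 − 1 = 2 and tw(G) ≤ 2. For the lower bound, the 3 vertices {1, 6, 9} are pairwise adjacent, and any tree decomposition puts a clique entirely inside one bag — forcing width ≥ 2. The upper and lower bounds meet at 2, so that is the treewidth.

2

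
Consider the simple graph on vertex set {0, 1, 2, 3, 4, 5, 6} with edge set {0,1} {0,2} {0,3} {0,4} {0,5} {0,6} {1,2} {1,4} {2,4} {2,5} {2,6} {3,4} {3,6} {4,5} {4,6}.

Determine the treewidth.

3

A width-3 tree decomposition is:
Bags: B1 = {0, 3, 4, 6}  B2 = {0, 2, 4, 6}  B3 = {0, 2, 4, 5}  B4 = {0, 1, 2, 4}
Tree: B1–B2, B2–B3, B3–B4
Each bag holds 4 vertices, so the decomposition has width 3, which upper-bounds the treewidth. For the lower bound, the 4 vertices {0, 1, 2, 4} are pairwise adjacent, and any tree decomposition puts a clique entirely inside one bag — forcing width ≥ 3. Hence tw(G) = 3 exactly.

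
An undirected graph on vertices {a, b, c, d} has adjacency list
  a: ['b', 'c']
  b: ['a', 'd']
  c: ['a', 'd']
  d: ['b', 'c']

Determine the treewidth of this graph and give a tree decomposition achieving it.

Treewidth 2.
Bags: B1 = {a, b, c}  B2 = {b, c, d}
Tree: B1–B2

Every bag has size at most 3, so the width is 3 − 1 = 2 and tw(G) ≤ 2. Since b–a–c–d–b is a cycle in G, G is not acyclic. Forests are exactly the graphs of treewidth ≤ 1, so tw(G) ≥ 2. Therefore the treewidth is 2.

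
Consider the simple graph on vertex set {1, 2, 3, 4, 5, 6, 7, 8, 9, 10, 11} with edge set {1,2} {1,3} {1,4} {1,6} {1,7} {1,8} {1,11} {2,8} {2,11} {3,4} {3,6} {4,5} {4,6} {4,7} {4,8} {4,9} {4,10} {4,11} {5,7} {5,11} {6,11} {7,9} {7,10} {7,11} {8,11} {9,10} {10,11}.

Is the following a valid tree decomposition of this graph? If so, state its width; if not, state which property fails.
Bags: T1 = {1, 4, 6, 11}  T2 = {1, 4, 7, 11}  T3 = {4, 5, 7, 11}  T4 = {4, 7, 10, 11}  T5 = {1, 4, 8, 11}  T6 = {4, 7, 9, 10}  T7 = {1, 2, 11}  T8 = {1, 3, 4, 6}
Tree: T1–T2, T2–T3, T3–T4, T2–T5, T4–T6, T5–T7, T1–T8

A tree decomposition must satisfy three properties: every vertex lies in some bag; for every edge, both endpoints lie together in some bag; and for every vertex, the bags containing it form a connected subtree. Here edge (8,2) lies in no bag, so the decomposition is invalid.

No — edge (8,2) lies in no bag.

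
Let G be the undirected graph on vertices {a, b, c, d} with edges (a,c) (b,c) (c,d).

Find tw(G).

1

A width-1 tree decomposition is:
Bags: B1 = {b, c}  B2 = {a, c}  B3 = {c, d}
Tree: B1–B2, B2–B3
Each bag holds 2 vertices, so the decomposition has width 1, which upper-bounds the treewidth. G has an edge, so its treewidth is at least 1. Hence tw(G) = 1 exactly.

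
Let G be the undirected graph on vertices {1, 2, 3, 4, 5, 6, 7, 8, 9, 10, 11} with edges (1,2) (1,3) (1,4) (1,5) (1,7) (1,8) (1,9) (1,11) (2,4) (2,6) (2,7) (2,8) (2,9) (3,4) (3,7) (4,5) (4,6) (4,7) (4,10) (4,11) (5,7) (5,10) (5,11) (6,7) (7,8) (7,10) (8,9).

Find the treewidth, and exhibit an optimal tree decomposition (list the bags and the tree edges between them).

Every bag has size at most 4, so the width is 4 − 1 = 3 and tw(G) ≤ 3. For the lower bound, the 4 vertices {1, 2, 8, 9} are pairwise adjacent, and any tree decomposition puts a clique entirely inside one bag — forcing width ≥ 3. Hence tw(G) = 3 exactly.

Treewidth 3.
Bags: B1 = {1, 2, 4, 7}  B2 = {2, 4, 6, 7}  B3 = {1, 2, 7, 8}  B4 = {1, 2, 8, 9}  B5 = {1, 3, 4, 7}  B6 = {1, 4, 5, 7}  B7 = {1, 4, 5, 11}  B8 = {4, 5, 7, 10}
Tree: B1–B2, B1–B3, B3–B4, B1–B5, B1–B6, B6–B7, B6–B8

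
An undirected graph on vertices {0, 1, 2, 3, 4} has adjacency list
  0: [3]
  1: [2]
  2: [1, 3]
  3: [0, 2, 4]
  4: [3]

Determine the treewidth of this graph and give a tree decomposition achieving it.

Each bag holds 2 vertices, so the decomposition has width 1, which upper-bounds the treewidth. Since G has at least one edge (e.g. 1–2), it is not an edgeless graph, so tw(G) ≥ 1. Therefore the treewidth is 1.

Treewidth 1.
One optimal decomposition is:
Bags: B1 = {1, 2}  B2 = {2, 3}  B3 = {3, 4}  B4 = {0, 3}
Tree: B1–B2, B2–B3, B3–B4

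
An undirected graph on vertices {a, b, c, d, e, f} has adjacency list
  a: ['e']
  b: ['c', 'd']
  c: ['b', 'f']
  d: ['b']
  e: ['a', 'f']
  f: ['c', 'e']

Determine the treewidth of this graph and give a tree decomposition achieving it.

Treewidth 1.
One optimal decomposition is:
Bags: B1 = {a, e}  B2 = {e, f}  B3 = {c, f}  B4 = {b, c}  B5 = {b, d}
Tree: B1–B2, B2–B3, B3–B4, B4–B5

Every bag has size at most 2, so the width is 2 − 1 = 1 and tw(G) ≤ 1. Since G has at least one edge (e.g. a–e), it is not an edgeless graph, so tw(G) ≥ 1. Hence tw(G) = 1 exactly.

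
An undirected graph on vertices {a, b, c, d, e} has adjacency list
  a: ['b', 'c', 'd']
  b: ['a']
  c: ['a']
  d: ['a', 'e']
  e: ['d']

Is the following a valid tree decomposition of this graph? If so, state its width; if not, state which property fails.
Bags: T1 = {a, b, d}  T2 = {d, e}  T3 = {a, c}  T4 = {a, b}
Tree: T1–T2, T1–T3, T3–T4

A tree decomposition must satisfy three properties: every vertex lies in some bag; for every edge, both endpoints lie together in some bag; and for every vertex, the bags containing it form a connected subtree. Here bags containing vertex b are not connected in the tree, so the decomposition is invalid.

No — bags containing vertex b are not connected in the tree.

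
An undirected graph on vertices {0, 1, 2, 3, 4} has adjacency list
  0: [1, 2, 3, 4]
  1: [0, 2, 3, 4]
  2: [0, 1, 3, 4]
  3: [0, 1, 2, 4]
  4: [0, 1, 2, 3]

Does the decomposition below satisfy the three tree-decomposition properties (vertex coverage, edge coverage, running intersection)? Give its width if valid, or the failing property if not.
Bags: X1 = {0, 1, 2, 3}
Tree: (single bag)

A tree decomposition must satisfy three properties: every vertex lies in some bag; for every edge, both endpoints lie together in some bag; and for every vertex, the bags containing it form a connected subtree. Here vertex 4 appears in no bag, so the decomposition is invalid.

No — vertex 4 appears in no bag.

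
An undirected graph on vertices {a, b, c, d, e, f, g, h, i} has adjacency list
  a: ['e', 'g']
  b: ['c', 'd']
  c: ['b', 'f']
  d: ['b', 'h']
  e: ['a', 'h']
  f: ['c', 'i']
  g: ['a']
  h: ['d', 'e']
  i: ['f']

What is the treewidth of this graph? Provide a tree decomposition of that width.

Treewidth 1.
One such decomposition:
Bags: B1 = {f, i}  B2 = {c, f}  B3 = {b, c}  B4 = {b, d}  B5 = {d, h}  B6 = {e, h}  B7 = {a, e}  B8 = {a, g}
Tree: B1–B2, B2–B3, B3–B4, B4–B5, B5–B6, B6–B7, B7–B8

The largest bag has 2 vertices, giving width 1; this decomposition certifies tw(G) ≤ 1. G has an edge, so its treewidth is at least 1. Hence tw(G) = 1 exactly.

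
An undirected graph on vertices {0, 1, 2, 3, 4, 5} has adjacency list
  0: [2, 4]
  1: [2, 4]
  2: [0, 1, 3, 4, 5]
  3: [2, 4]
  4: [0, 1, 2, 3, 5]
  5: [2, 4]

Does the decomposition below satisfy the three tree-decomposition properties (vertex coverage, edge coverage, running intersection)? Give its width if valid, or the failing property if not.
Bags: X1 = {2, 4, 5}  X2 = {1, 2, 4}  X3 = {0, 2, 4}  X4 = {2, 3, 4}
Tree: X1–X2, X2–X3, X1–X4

Every vertex of G appears in some bag (union = {0, 1, 2, 3, 4, 5}); every edge is covered by a bag; and for each vertex v the set of bags containing v is connected in the bag tree. The decomposition is therefore valid. The largest bag has 3 vertices, so the width is 2.

Yes; width 2.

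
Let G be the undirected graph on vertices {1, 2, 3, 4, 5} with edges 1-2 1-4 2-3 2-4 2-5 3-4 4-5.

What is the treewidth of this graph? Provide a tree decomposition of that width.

The largest bag has 3 vertices, giving width 2; this decomposition certifies tw(G) ≤ 2. For the lower bound, the 3 vertices {1, 2, 4} are pairwise adjacent, and any tree decomposition puts a clique entirely inside one bag — forcing width ≥ 2. Combining the bounds, tw(G) = 2.

Treewidth 2.
Bags: B1 = {2, 3, 4}  B2 = {2, 4, 5}  B3 = {1, 2, 4}
Tree: B1–B2, B2–B3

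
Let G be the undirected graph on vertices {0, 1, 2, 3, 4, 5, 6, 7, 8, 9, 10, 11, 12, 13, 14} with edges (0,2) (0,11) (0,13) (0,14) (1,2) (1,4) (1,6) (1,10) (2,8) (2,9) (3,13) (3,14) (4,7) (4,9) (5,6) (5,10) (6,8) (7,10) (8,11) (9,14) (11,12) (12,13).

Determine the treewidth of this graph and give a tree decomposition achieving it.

Every bag has size at most 4, so the width is 4 − 1 = 3 and tw(G) ≤ 3. For the lower bound: the 4 vertex sets {5,7,10}, {4}, {1}, {2,6,8,9} are disjoint, each induces a connected subgraph, and every pair is joined by at least one edge of G. Contracting each set to a single vertex therefore yields K_{4} as a minor, and since treewidth is minor-monotone, tw(G) ≥ tw(K_{4}) = 3. Hence tw(G) = 3 exactly.

Treewidth 3.
Bags: B1 = {4, 5, 7, 10}  B2 = {1, 4, 5, 10}  B3 = {1, 4, 5, 6}  B4 = {1, 4, 6, 9}  B5 = {1, 2, 6, 9}  B6 = {2, 6, 8, 9}  B7 = {2, 8, 9, 14}  B8 = {0, 2, 8, 14}  B9 = {0, 8, 11, 14}  B10 = {0, 3, 11, 14}  B11 = {0, 3, 11, 13}  B12 = {3, 11, 12, 13}
Tree: B1–B2, B2–B3, B3–B4, B4–B5, B5–B6, B6–B7, B7–B8, B8–B9, B9–B10, B10–B11, B11–B12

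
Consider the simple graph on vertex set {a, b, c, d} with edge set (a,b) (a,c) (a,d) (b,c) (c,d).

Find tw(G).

2

A width-2 tree decomposition is:
Bags: B1 = {a, b, c}  B2 = {a, c, d}
Tree: B1–B2
Every bag has size at most 3, so the width is 3 − 1 = 2 and tw(G) ≤ 2. Conversely, {a, c, d} is a clique of size 3, and the vertices of any clique must share a bag in every tree decomposition; so some bag has ≥ 3 vertices and tw(G) ≥ 2. Combining the bounds, tw(G) = 2.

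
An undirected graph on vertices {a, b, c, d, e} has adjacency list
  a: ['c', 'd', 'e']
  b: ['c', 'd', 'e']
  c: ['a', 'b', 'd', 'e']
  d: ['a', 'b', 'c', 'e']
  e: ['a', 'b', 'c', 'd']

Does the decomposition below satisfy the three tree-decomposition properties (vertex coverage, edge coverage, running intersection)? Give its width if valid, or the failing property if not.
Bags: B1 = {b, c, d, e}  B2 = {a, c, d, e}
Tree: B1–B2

Vertex coverage: the bags together contain {a, b, c, d, e}, the full vertex set. Edge coverage: each edge of G has both endpoints in at least one bag. Running intersection: for every vertex, the bags containing it form a connected subtree. All three properties hold, so this is a valid tree decomposition of width max|bag| − 1 = 3, and hence tw(G) ≤ 3.

Yes; width 3.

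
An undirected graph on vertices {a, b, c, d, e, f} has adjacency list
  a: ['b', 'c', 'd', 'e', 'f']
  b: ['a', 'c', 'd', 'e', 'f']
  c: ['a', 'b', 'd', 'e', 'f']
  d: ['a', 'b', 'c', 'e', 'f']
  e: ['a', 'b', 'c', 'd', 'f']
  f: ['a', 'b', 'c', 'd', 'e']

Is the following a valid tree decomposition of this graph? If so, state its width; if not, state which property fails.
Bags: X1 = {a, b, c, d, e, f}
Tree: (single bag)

Yes; width 5.

Vertex coverage: the bags together contain {a, b, c, d, e, f}, the full vertex set. Edge coverage: each edge of G has both endpoints in at least one bag. Running intersection: for every vertex, the bags containing it form a connected subtree. All three properties hold, so this is a valid tree decomposition of width max|bag| − 1 = 5, and hence tw(G) ≤ 5.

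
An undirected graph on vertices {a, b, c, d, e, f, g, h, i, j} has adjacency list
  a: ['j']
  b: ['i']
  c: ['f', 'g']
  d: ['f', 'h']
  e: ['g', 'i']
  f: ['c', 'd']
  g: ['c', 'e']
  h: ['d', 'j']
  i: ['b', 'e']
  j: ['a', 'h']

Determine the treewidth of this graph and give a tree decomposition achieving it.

The largest bag has 2 vertices, giving width 1; this decomposition certifies tw(G) ≤ 1. Any graph with an edge has treewidth ≥ 1, and G has the edge a–j. Combining the bounds, tw(G) = 1.

Treewidth 1.
One optimal decomposition is:
Bags: B1 = {a, j}  B2 = {h, j}  B3 = {d, h}  B4 = {d, f}  B5 = {c, f}  B6 = {c, g}  B7 = {e, g}  B8 = {e, i}  B9 = {b, i}
Tree: B1–B2, B2–B3, B3–B4, B4–B5, B5–B6, B6–B7, B7–B8, B8–B9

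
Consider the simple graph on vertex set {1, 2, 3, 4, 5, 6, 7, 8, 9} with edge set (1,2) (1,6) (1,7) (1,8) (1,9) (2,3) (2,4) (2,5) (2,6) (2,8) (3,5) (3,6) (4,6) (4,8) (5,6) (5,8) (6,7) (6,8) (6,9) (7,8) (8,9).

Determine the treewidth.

A width-3 tree decomposition is:
Bags: B1 = {1, 2, 6, 8}  B2 = {2, 5, 6, 8}  B3 = {1, 6, 7, 8}  B4 = {2, 3, 5, 6}  B5 = {1, 6, 8, 9}  B6 = {2, 4, 6, 8}
Tree: B1–B2, B1–B3, B2–B4, B1–B5, B1–B6
Each bag holds 4 vertices, so the decomposition has width 3, which upper-bounds the treewidth. On the other hand G contains the 4-clique {1, 6, 8, 9}. A clique must lie in a single bag of any decomposition, so no decomposition can have width below 3. The upper and lower bounds meet at 3, so that is the treewidth.

3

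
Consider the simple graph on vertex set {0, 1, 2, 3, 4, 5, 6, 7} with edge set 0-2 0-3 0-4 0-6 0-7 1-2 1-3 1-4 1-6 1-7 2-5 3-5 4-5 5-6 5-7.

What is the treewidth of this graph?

3

A width-3 tree decomposition is:
Bags: B1 = {0, 1, 4, 5}  B2 = {0, 1, 5, 7}  B3 = {0, 1, 2, 5}  B4 = {0, 1, 3, 5}  B5 = {0, 1, 5, 6}
Tree: B1–B2, B2–B3, B3–B4, B4–B5
Each bag holds 4 vertices, so the decomposition has width 3, which upper-bounds the treewidth. For the lower bound: the 4 vertex sets {4,5}, {0,7}, {1}, {2} are disjoint, each induces a connected subgraph, and every pair is joined by at least one edge of G. Contracting each set to a single vertex therefore yields K_{4} as a minor, and since treewidth is minor-monotone, tw(G) ≥ tw(K_{4}) = 3. Combining the bounds, tw(G) = 3.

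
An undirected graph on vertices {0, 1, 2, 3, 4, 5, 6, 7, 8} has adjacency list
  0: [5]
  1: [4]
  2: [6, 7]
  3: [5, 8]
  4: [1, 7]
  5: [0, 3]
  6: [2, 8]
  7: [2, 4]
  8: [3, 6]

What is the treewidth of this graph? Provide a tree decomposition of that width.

Treewidth 1.
Bags: B1 = {1, 4}  B2 = {4, 7}  B3 = {2, 7}  B4 = {2, 6}  B5 = {6, 8}  B6 = {3, 8}  B7 = {3, 5}  B8 = {0, 5}
Tree: B1–B2, B2–B3, B3–B4, B4–B5, B5–B6, B6–B7, B7–B8

Each bag holds 2 vertices, so the decomposition has width 1, which upper-bounds the treewidth. G has an edge, so its treewidth is at least 1. Combining the bounds, tw(G) = 1.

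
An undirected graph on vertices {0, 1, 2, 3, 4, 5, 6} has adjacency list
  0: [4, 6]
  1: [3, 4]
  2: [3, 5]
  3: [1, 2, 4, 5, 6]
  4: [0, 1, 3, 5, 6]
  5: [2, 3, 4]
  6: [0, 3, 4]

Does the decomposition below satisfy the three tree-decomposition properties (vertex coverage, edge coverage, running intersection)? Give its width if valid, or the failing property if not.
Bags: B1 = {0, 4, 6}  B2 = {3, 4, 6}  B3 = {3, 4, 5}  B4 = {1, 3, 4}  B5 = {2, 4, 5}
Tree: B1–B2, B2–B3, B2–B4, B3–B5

A tree decomposition must satisfy three properties: every vertex lies in some bag; for every edge, both endpoints lie together in some bag; and for every vertex, the bags containing it form a connected subtree. Here edge (3,2) lies in no bag, so the decomposition is invalid.

No — edge (3,2) lies in no bag.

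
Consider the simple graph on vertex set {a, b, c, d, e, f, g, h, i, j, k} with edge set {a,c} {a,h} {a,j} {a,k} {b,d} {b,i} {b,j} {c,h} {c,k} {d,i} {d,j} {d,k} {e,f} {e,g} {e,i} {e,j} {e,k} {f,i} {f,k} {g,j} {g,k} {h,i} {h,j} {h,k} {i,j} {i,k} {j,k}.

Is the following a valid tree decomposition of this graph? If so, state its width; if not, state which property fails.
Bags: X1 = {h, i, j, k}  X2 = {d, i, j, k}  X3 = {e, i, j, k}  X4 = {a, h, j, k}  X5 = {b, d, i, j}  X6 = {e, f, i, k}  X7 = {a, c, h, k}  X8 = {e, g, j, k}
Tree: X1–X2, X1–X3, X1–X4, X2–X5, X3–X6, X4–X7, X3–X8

Vertex coverage: the bags together contain {a, b, c, d, e, f, g, h, i, j, k}, the full vertex set. Edge coverage: each edge of G has both endpoints in at least one bag. Running intersection: for every vertex, the bags containing it form a connected subtree. All three properties hold, so this is a valid tree decomposition of width max|bag| − 1 = 3, and hence tw(G) ≤ 3.

Yes; width 3.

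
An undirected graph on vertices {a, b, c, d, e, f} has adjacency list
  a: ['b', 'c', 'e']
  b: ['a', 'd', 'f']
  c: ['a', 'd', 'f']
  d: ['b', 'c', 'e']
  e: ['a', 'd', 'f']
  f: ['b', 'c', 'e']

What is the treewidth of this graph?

3

A width-3 tree decomposition is:
Bags: B1 = {a, c, d, f}  B2 = {a, d, e, f}  B3 = {a, b, d, f}
Tree: B1–B2, B2–B3
The largest bag has 4 vertices, giving width 3; this decomposition certifies tw(G) ≤ 3. For the lower bound: the 4 vertex sets {a,c}, {d,e}, {f}, {b} are disjoint, each induces a connected subgraph, and every pair is joined by at least one edge of G. Contracting each set to a single vertex therefore yields K_{4} as a minor, and since treewidth is minor-monotone, tw(G) ≥ tw(K_{4}) = 3. Combining the bounds, tw(G) = 3.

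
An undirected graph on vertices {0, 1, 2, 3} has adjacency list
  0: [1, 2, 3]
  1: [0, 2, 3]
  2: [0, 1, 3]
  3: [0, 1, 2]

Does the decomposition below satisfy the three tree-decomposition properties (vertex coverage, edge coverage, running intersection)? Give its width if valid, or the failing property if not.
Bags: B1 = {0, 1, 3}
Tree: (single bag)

No — vertex 2 appears in no bag.

A tree decomposition must satisfy three properties: every vertex lies in some bag; for every edge, both endpoints lie together in some bag; and for every vertex, the bags containing it form a connected subtree. Here vertex 2 appears in no bag, so the decomposition is invalid.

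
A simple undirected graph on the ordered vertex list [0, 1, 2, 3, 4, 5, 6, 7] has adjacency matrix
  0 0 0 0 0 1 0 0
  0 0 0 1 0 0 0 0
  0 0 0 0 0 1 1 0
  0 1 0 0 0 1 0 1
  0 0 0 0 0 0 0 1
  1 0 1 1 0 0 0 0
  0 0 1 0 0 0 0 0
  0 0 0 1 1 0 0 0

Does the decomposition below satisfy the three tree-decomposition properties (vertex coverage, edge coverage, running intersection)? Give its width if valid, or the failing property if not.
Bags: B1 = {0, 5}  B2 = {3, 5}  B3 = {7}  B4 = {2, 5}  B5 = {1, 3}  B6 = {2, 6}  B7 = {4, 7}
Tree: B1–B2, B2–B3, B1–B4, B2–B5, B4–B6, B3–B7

A tree decomposition must satisfy three properties: every vertex lies in some bag; for every edge, both endpoints lie together in some bag; and for every vertex, the bags containing it form a connected subtree. Here edge (3,7) lies in no bag, so the decomposition is invalid.

No — edge (3,7) lies in no bag.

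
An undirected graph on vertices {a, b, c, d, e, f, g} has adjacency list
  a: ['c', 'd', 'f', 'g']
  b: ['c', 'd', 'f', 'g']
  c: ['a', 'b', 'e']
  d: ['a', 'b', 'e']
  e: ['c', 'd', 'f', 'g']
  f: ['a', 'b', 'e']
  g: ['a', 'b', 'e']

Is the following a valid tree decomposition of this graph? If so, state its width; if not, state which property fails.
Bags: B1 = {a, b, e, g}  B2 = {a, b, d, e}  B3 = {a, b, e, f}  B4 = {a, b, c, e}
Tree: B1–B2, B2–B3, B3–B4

Yes; width 3.

Checking the three conditions: (i) the bags cover all of {a, b, c, d, e, f, g}; (ii) for each edge, some bag contains both endpoints; (iii) the bags containing any fixed vertex form a subtree. All hold, so the decomposition is valid with width 4 − 1 = 3.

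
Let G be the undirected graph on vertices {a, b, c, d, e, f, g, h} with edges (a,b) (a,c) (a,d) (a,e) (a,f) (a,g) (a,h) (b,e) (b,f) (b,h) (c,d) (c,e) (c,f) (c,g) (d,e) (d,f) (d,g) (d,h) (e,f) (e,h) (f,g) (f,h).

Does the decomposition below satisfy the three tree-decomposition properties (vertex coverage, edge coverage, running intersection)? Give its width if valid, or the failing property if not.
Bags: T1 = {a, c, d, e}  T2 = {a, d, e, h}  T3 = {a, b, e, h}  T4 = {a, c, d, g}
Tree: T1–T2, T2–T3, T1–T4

A tree decomposition must satisfy three properties: every vertex lies in some bag; for every edge, both endpoints lie together in some bag; and for every vertex, the bags containing it form a connected subtree. Here vertex f appears in no bag, so the decomposition is invalid.

No — vertex f appears in no bag.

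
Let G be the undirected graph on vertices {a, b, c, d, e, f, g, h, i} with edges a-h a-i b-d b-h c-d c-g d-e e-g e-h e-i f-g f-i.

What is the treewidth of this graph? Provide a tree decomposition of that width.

Treewidth 3.
Bags: B1 = {a, f, h, i}  B2 = {e, f, h, i}  B3 = {e, f, g, h}  B4 = {b, e, g, h}  B5 = {b, d, e, g}  B6 = {b, c, d, g}
Tree: B1–B2, B2–B3, B3–B4, B4–B5, B5–B6

The largest bag has 4 vertices, giving width 3; this decomposition certifies tw(G) ≤ 3. For the lower bound: the 4 vertex sets {a,f,i}, {h}, {e}, {b,c,d,g} are disjoint, each induces a connected subgraph, and every pair is joined by at least one edge of G. Contracting each set to a single vertex therefore yields K_{4} as a minor, and since treewidth is minor-monotone, tw(G) ≥ tw(K_{4}) = 3. Therefore the treewidth is 3.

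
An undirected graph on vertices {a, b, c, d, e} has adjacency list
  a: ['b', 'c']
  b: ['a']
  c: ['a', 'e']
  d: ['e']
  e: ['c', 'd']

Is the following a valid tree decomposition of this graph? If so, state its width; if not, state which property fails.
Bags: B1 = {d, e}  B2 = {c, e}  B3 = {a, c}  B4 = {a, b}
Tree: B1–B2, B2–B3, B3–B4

Yes; width 1.

Checking the three conditions: (i) the bags cover all of {a, b, c, d, e}; (ii) for each edge, some bag contains both endpoints; (iii) the bags containing any fixed vertex form a subtree. All hold, so the decomposition is valid with width 2 − 1 = 1.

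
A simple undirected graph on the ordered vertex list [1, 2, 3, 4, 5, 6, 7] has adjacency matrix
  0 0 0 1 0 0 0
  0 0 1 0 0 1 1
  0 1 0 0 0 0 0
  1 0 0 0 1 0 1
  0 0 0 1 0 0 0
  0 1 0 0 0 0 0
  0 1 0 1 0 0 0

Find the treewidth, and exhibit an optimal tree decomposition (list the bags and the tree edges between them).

Treewidth 1.
One optimal decomposition is:
Bags: B1 = {2, 3}  B2 = {2, 7}  B3 = {2, 6}  B4 = {4, 7}  B5 = {4, 5}  B6 = {1, 4}
Tree: B1–B2, B2–B3, B2–B4, B4–B5, B4–B6

Each bag holds 2 vertices, so the decomposition has width 1, which upper-bounds the treewidth. G has an edge, so its treewidth is at least 1. Combining the bounds, tw(G) = 1.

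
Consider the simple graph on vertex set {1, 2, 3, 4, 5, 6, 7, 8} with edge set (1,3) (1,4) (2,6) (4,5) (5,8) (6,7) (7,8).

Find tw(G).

1

A width-1 tree decomposition is:
Bags: B1 = {1, 3}  B2 = {1, 4}  B3 = {4, 5}  B4 = {5, 8}  B5 = {7, 8}  B6 = {6, 7}  B7 = {2, 6}
Tree: B1–B2, B2–B3, B3–B4, B4–B5, B5–B6, B6–B7
Each bag holds 2 vertices, so the decomposition has width 1, which upper-bounds the treewidth. Since G has at least one edge (e.g. 3–1), it is not an edgeless graph, so tw(G) ≥ 1. The upper and lower bounds meet at 1, so that is the treewidth.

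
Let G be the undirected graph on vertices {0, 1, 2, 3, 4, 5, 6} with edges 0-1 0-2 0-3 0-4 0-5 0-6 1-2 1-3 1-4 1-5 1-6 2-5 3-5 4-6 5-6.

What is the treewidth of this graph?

3

A width-3 tree decomposition is:
Bags: B1 = {0, 1, 2, 5}  B2 = {0, 1, 3, 5}  B3 = {0, 1, 5, 6}  B4 = {0, 1, 4, 6}
Tree: B1–B2, B1–B3, B3–B4
Every bag has size at most 4, so the width is 4 − 1 = 3 and tw(G) ≤ 3. On the other hand G contains the 4-clique {0, 1, 4, 6}. A clique must lie in a single bag of any decomposition, so no decomposition can have width below 3. Therefore the treewidth is 3.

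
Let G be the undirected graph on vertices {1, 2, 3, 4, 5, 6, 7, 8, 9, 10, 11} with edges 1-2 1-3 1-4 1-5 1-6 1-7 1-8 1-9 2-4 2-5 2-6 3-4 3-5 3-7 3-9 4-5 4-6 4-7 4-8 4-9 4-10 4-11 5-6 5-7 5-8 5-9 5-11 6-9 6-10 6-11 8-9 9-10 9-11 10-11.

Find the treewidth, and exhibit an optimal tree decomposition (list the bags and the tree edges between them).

Treewidth 4.
One optimal decomposition is:
Bags: B1 = {1, 4, 5, 6, 9}  B2 = {1, 2, 4, 5, 6}  B3 = {1, 3, 4, 5, 9}  B4 = {1, 3, 4, 5, 7}  B5 = {4, 5, 6, 9, 11}  B6 = {4, 6, 9, 10, 11}  B7 = {1, 4, 5, 8, 9}
Tree: B1–B2, B1–B3, B3–B4, B1–B5, B5–B6, B1–B7

The largest bag has 5 vertices, giving width 4; this decomposition certifies tw(G) ≤ 4. For the lower bound, the 5 vertices {4, 6, 9, 10, 11} are pairwise adjacent, and any tree decomposition puts a clique entirely inside one bag — forcing width ≥ 4. Hence tw(G) = 4 exactly.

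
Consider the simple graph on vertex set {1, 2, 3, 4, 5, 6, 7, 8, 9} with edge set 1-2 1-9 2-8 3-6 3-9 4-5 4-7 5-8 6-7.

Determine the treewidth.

A width-2 tree decomposition is:
Bags: B1 = {1, 2, 9}  B2 = {2, 8, 9}  B3 = {5, 8, 9}  B4 = {4, 5, 9}  B5 = {4, 7, 9}  B6 = {6, 7, 9}  B7 = {3, 6, 9}
Tree: B1–B2, B2–B3, B3–B4, B4–B5, B5–B6, B6–B7
The largest bag has 3 vertices, giving width 2; this decomposition certifies tw(G) ≤ 2. The edges 9–1–2–8–5–4–7–6–3–9 form a cycle, so G is not a tree and its treewidth is at least 2. Hence tw(G) = 2 exactly.

2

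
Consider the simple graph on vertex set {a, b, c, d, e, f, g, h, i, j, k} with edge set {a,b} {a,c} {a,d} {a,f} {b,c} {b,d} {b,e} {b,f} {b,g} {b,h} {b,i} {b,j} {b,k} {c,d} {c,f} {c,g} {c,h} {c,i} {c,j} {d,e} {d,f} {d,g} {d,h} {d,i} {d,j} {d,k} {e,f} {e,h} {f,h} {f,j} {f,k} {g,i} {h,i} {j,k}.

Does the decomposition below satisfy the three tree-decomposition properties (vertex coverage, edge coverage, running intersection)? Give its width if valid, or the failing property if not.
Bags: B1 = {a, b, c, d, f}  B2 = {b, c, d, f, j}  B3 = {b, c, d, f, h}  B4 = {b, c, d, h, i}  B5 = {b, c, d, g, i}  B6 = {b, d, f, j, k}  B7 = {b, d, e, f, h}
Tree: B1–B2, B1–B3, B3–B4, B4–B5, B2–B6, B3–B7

Yes; width 4.

Every vertex of G appears in some bag (union = {a, b, c, d, e, f, g, h, i, j, k}); every edge is covered by a bag; and for each vertex v the set of bags containing v is connected in the bag tree. The decomposition is therefore valid. The largest bag has 5 vertices, so the width is 4.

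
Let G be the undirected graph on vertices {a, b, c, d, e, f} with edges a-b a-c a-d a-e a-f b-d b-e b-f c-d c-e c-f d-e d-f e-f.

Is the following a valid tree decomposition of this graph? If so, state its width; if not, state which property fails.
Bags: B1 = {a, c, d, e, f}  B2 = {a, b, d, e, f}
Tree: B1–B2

Vertex coverage: the bags together contain {a, b, c, d, e, f}, the full vertex set. Edge coverage: each edge of G has both endpoints in at least one bag. Running intersection: for every vertex, the bags containing it form a connected subtree. All three properties hold, so this is a valid tree decomposition of width max|bag| − 1 = 4, and hence tw(G) ≤ 4.

Yes; width 4.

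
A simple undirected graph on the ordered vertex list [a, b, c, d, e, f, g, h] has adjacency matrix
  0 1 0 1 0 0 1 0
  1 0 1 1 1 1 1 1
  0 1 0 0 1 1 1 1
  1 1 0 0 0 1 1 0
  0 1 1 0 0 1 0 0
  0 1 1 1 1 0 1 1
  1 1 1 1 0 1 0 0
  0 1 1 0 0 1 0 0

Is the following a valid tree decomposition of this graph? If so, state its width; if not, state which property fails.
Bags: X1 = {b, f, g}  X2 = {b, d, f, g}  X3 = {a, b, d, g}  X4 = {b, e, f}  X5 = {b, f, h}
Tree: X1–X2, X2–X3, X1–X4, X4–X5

A tree decomposition must satisfy three properties: every vertex lies in some bag; for every edge, both endpoints lie together in some bag; and for every vertex, the bags containing it form a connected subtree. Here vertex c appears in no bag, so the decomposition is invalid.

No — vertex c appears in no bag.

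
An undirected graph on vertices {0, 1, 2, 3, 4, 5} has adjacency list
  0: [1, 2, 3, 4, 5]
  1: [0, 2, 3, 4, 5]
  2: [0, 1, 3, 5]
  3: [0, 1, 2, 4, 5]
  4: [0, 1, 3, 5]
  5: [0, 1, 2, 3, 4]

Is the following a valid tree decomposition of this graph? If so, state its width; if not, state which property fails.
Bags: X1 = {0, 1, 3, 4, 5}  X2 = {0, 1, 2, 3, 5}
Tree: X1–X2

Yes; width 4.

Every vertex of G appears in some bag (union = {0, 1, 2, 3, 4, 5}); every edge is covered by a bag; and for each vertex v the set of bags containing v is connected in the bag tree. The decomposition is therefore valid. The largest bag has 5 vertices, so the width is 4.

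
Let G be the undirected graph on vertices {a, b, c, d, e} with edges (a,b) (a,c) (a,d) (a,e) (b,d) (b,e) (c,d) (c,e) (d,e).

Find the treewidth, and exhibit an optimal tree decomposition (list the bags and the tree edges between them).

Treewidth 3.
One such decomposition:
Bags: B1 = {a, b, d, e}  B2 = {a, c, d, e}
Tree: B1–B2

Each bag holds 4 vertices, so the decomposition has width 3, which upper-bounds the treewidth. On the other hand G contains the 4-clique {a, c, d, e}. A clique must lie in a single bag of any decomposition, so no decomposition can have width below 3. The upper and lower bounds meet at 3, so that is the treewidth.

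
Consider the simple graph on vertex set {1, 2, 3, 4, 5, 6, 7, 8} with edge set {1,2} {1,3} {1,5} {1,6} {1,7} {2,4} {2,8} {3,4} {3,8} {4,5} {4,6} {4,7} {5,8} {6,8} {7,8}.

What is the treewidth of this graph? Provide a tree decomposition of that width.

Every bag has size at most 4, so the width is 4 − 1 = 3 and tw(G) ≤ 3. For the lower bound: the 4 vertex sets {3,8}, {2,4}, {1}, {6} are disjoint, each induces a connected subgraph, and every pair is joined by at least one edge of G. Contracting each set to a single vertex therefore yields K_{4} as a minor, and since treewidth is minor-monotone, tw(G) ≥ tw(K_{4}) = 3. Therefore the treewidth is 3.

Treewidth 3.
Bags: B1 = {1, 3, 4, 8}  B2 = {1, 2, 4, 8}  B3 = {1, 4, 6, 8}  B4 = {1, 4, 7, 8}  B5 = {1, 4, 5, 8}
Tree: B1–B2, B2–B3, B3–B4, B4–B5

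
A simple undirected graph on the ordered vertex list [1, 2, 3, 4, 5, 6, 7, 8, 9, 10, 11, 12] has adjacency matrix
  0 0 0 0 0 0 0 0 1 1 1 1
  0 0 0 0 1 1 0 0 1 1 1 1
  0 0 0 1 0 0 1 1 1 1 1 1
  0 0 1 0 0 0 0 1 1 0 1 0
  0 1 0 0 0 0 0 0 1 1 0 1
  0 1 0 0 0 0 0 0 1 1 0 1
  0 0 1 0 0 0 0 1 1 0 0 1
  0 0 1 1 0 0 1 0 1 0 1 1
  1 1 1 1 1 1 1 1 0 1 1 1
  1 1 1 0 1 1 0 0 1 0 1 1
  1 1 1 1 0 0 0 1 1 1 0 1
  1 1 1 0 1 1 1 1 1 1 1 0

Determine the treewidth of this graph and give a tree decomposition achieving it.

The largest bag has 5 vertices, giving width 4; this decomposition certifies tw(G) ≤ 4. On the other hand G contains the 5-clique {3, 4, 8, 9, 11}. A clique must lie in a single bag of any decomposition, so no decomposition can have width below 4. Combining the bounds, tw(G) = 4.

Treewidth 4.
One such decomposition:
Bags: B1 = {3, 9, 10, 11, 12}  B2 = {3, 8, 9, 11, 12}  B3 = {2, 9, 10, 11, 12}  B4 = {1, 9, 10, 11, 12}  B5 = {2, 6, 9, 10, 12}  B6 = {3, 7, 8, 9, 12}  B7 = {2, 5, 9, 10, 12}  B8 = {3, 4, 8, 9, 11}
Tree: B1–B2, B1–B3, B3–B4, B3–B5, B2–B6, B5–B7, B2–B8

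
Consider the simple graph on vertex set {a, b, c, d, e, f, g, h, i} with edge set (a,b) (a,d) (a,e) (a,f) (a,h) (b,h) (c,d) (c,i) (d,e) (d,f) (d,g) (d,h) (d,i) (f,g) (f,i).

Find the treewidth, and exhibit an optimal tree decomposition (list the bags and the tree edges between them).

Every bag has size at most 3, so the width is 3 − 1 = 2 and tw(G) ≤ 2. For the lower bound, the 3 vertices {a, d, e} are pairwise adjacent, and any tree decomposition puts a clique entirely inside one bag — forcing width ≥ 2. Hence tw(G) = 2 exactly.

Treewidth 2.
One optimal decomposition is:
Bags: B1 = {a, d, h}  B2 = {a, d, f}  B3 = {a, b, h}  B4 = {a, d, e}  B5 = {d, f, i}  B6 = {c, d, i}  B7 = {d, f, g}
Tree: B1–B2, B1–B3, B1–B4, B2–B5, B5–B6, B5–B7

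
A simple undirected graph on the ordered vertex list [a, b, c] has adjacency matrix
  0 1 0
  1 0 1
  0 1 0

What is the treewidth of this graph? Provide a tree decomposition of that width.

Treewidth 1.
Bags: B1 = {a, b}  B2 = {b, c}
Tree: B1–B2

Every bag has size at most 2, so the width is 2 − 1 = 1 and tw(G) ≤ 1. G has an edge, so its treewidth is at least 1. The upper and lower bounds meet at 1, so that is the treewidth.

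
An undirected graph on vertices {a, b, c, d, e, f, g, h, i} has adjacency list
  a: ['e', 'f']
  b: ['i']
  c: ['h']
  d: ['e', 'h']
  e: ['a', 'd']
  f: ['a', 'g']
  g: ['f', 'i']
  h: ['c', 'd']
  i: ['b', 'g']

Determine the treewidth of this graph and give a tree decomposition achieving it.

Every bag has size at most 2, so the width is 2 − 1 = 1 and tw(G) ≤ 1. Any graph with an edge has treewidth ≥ 1, and G has the edge c–h. Hence tw(G) = 1 exactly.

Treewidth 1.
One optimal decomposition is:
Bags: B1 = {c, h}  B2 = {d, h}  B3 = {d, e}  B4 = {a, e}  B5 = {a, f}  B6 = {f, g}  B7 = {g, i}  B8 = {b, i}
Tree: B1–B2, B2–B3, B3–B4, B4–B5, B5–B6, B6–B7, B7–B8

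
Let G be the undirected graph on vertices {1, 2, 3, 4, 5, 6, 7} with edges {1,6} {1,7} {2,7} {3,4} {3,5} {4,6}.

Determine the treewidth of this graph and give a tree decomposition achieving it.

Each bag holds 2 vertices, so the decomposition has width 1, which upper-bounds the treewidth. Since G has at least one edge (e.g. 2–7), it is not an edgeless graph, so tw(G) ≥ 1. Hence tw(G) = 1 exactly.

Treewidth 1.
One optimal decomposition is:
Bags: B1 = {2, 7}  B2 = {1, 7}  B3 = {1, 6}  B4 = {4, 6}  B5 = {3, 4}  B6 = {3, 5}
Tree: B1–B2, B2–B3, B3–B4, B4–B5, B5–B6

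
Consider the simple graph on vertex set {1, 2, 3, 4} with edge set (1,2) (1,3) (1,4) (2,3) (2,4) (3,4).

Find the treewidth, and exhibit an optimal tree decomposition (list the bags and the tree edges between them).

A single bag containing all 4 vertices is trivially a valid decomposition of width 3. On the other hand G contains the 4-clique {1, 2, 3, 4}. A clique must lie in a single bag of any decomposition, so no decomposition can have width below 3. Hence tw(G) = 3 exactly.

Treewidth 3.
One optimal decomposition is:
Bags: B1 = {1, 2, 3, 4}
Tree: (single bag)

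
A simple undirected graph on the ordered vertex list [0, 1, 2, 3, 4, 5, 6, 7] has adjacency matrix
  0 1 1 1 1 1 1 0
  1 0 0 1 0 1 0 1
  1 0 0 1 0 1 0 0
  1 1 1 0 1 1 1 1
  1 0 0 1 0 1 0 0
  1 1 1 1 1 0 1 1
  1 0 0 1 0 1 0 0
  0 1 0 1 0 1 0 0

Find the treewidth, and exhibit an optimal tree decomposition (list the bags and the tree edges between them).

Each bag holds 4 vertices, so the decomposition has width 3, which upper-bounds the treewidth. On the other hand G contains the 4-clique {0, 1, 3, 5}. A clique must lie in a single bag of any decomposition, so no decomposition can have width below 3. Therefore the treewidth is 3.

Treewidth 3.
One such decomposition:
Bags: B1 = {0, 3, 5, 6}  B2 = {0, 1, 3, 5}  B3 = {0, 2, 3, 5}  B4 = {0, 3, 4, 5}  B5 = {1, 3, 5, 7}
Tree: B1–B2, B2–B3, B2–B4, B2–B5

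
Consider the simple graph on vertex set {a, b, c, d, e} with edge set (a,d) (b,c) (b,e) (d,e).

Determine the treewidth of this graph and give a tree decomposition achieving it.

Treewidth 1.
One optimal decomposition is:
Bags: B1 = {b, c}  B2 = {b, e}  B3 = {d, e}  B4 = {a, d}
Tree: B1–B2, B2–B3, B3–B4

Every bag has size at most 2, so the width is 2 − 1 = 1 and tw(G) ≤ 1. Since G has at least one edge (e.g. c–b), it is not an edgeless graph, so tw(G) ≥ 1. The upper and lower bounds meet at 1, so that is the treewidth.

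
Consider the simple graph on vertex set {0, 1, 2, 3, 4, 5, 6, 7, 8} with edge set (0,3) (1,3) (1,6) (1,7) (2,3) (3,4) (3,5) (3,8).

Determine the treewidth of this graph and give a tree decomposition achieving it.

Treewidth 1.
One such decomposition:
Bags: B1 = {3, 5}  B2 = {3, 4}  B3 = {2, 3}  B4 = {3, 8}  B5 = {1, 3}  B6 = {1, 6}  B7 = {0, 3}  B8 = {1, 7}
Tree: B1–B2, B2–B3, B1–B4, B3–B5, B5–B6, B2–B7, B5–B8

The largest bag has 2 vertices, giving width 1; this decomposition certifies tw(G) ≤ 1. G has an edge, so its treewidth is at least 1. Therefore the treewidth is 1.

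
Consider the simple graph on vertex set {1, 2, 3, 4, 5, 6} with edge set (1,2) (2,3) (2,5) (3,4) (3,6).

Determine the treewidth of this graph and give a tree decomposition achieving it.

The largest bag has 2 vertices, giving width 1; this decomposition certifies tw(G) ≤ 1. Any graph with an edge has treewidth ≥ 1, and G has the edge 6–3. Combining the bounds, tw(G) = 1.

Treewidth 1.
One such decomposition:
Bags: B1 = {3, 6}  B2 = {2, 3}  B3 = {1, 2}  B4 = {2, 5}  B5 = {3, 4}
Tree: B1–B2, B2–B3, B3–B4, B2–B5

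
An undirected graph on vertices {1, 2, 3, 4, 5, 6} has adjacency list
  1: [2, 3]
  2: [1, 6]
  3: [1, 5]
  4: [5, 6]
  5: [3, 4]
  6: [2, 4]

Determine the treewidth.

2

A width-2 tree decomposition is:
Bags: B1 = {1, 2, 3}  B2 = {2, 3, 5}  B3 = {2, 4, 5}  B4 = {2, 4, 6}
Tree: B1–B2, B2–B3, B3–B4
The largest bag has 3 vertices, giving width 2; this decomposition certifies tw(G) ≤ 2. For the lower bound, G contains the cycle 2–1–3–5–4–6–2, so G is not a forest; only forests have treewidth ≤ 1, hence tw(G) ≥ 2. Therefore the treewidth is 2.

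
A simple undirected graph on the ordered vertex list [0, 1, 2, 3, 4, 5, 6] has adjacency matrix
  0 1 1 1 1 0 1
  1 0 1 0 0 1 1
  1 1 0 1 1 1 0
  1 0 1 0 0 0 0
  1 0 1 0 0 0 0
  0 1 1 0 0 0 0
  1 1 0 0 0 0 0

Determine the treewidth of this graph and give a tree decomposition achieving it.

Treewidth 2.
One optimal decomposition is:
Bags: B1 = {0, 1, 2}  B2 = {1, 2, 5}  B3 = {0, 2, 3}  B4 = {0, 1, 6}  B5 = {0, 2, 4}
Tree: B1–B2, B1–B3, B1–B4, B1–B5

Each bag holds 3 vertices, so the decomposition has width 2, which upper-bounds the treewidth. Conversely, {0, 1, 2} is a clique of size 3, and the vertices of any clique must share a bag in every tree decomposition; so some bag has ≥ 3 vertices and tw(G) ≥ 2. Combining the bounds, tw(G) = 2.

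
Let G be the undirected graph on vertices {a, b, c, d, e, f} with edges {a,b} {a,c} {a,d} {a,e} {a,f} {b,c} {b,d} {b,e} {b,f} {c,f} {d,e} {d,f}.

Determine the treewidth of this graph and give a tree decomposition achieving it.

Each bag holds 4 vertices, so the decomposition has width 3, which upper-bounds the treewidth. For the lower bound, the 4 vertices {a, b, d, e} are pairwise adjacent, and any tree decomposition puts a clique entirely inside one bag — forcing width ≥ 3. Hence tw(G) = 3 exactly.

Treewidth 3.
Bags: B1 = {a, b, d, f}  B2 = {a, b, c, f}  B3 = {a, b, d, e}
Tree: B1–B2, B1–B3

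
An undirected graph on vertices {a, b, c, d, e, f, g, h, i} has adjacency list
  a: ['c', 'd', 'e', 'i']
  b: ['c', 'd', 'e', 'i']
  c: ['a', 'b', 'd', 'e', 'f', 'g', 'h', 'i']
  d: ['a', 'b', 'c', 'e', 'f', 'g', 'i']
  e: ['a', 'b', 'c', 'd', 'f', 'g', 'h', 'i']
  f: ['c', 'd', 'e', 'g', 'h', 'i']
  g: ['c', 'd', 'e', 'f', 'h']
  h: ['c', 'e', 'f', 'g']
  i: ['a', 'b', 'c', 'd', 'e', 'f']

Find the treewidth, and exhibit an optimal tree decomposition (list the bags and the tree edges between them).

Treewidth 4.
One such decomposition:
Bags: B1 = {c, d, e, f, i}  B2 = {c, d, e, f, g}  B3 = {c, e, f, g, h}  B4 = {b, c, d, e, i}  B5 = {a, c, d, e, i}
Tree: B1–B2, B2–B3, B1–B4, B1–B5

The largest bag has 5 vertices, giving width 4; this decomposition certifies tw(G) ≤ 4. For the lower bound, the 5 vertices {c, d, e, f, g} are pairwise adjacent, and any tree decomposition puts a clique entirely inside one bag — forcing width ≥ 4. Combining the bounds, tw(G) = 4.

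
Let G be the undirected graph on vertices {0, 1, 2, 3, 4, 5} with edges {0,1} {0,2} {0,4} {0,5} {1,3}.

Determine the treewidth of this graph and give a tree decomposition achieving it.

Treewidth 1.
Bags: B1 = {0, 5}  B2 = {0, 4}  B3 = {0, 1}  B4 = {0, 2}  B5 = {1, 3}
Tree: B1–B2, B1–B3, B3–B4, B3–B5

Every bag has size at most 2, so the width is 2 − 1 = 1 and tw(G) ≤ 1. Since G has at least one edge (e.g. 0–5), it is not an edgeless graph, so tw(G) ≥ 1. Combining the bounds, tw(G) = 1.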